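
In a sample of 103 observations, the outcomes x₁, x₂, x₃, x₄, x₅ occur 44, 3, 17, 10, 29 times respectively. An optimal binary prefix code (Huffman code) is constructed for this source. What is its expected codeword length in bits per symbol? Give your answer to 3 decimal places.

Probabilities are the counts divided by 103.
Repeatedly combine the two least-probable nodes; the expected code length is the sum of the merged weights.
merge 3/103 + 10/103 → 13/103
merge 13/103 + 17/103 → 30/103
merge 29/103 + 30/103 → 59/103
merge 44/103 + 59/103 → 1
L = 13/103 + 30/103 + 59/103 + 1 = 205/103 ≈ 1.990 bits/symbol.

1.990 bits/symbol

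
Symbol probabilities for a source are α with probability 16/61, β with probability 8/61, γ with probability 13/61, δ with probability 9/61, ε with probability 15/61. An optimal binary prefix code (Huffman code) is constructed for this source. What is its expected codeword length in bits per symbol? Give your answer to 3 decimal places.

2.279 bits/symbol

Repeatedly combine the two least-probable nodes; the expected code length is the sum of the merged weights.
merge 8/61 + 9/61 → 17/61
merge 13/61 + 15/61 → 28/61
merge 16/61 + 17/61 → 33/61
merge 28/61 + 33/61 → 1
L = 17/61 + 28/61 + 33/61 + 1 = 139/61 ≈ 2.279 bits/symbol.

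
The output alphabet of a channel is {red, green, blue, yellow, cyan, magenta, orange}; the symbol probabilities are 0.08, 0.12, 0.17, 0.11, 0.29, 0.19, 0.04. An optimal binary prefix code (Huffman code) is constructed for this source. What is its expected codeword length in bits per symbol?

Repeatedly combine the two least-probable nodes; the expected code length is the sum of the merged weights.
merge 1/25 + 2/25 → 3/25
merge 11/100 + 3/25 → 23/100
merge 3/25 + 17/100 → 29/100
merge 19/100 + 23/100 → 21/50
merge 29/100 + 29/100 → 29/50
merge 21/50 + 29/50 → 1
L = 3/25 + 23/100 + 29/100 + 21/50 + 29/50 + 1 = 66/25 = 2.64 bits/symbol.

2.64 bits/symbol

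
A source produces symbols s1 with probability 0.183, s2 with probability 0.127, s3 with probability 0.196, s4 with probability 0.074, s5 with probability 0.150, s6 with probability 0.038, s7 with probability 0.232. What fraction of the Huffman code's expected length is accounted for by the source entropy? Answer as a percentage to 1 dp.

Entropy H = −Σ p log₂ p ≈ 2.6441 bits.
Huffman merges: 19/500+37/500→14/125; 14/125+127/1000→239/1000; 3/20+183/1000→333/1000; 49/250+29/125→107/250; 239/1000+333/1000→143/250; 107/250+143/250→1. L = 671/250 ≈ 2.6840.
Efficiency = H/L = 2.6441/2.6840 = 98.5%.

98.5%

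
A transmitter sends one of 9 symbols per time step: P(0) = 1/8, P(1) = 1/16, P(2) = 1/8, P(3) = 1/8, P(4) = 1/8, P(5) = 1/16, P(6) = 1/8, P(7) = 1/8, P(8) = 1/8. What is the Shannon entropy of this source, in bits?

Each probability is a power of 1/2, so log₂(1/p) is an integer.
H = Σ p·log₂(1/p) = 1/8·3 + 1/16·4 + 1/8·3 + 1/8·3 + 1/8·3 + 1/16·4 + 1/8·3 + 1/8·3 + 1/8·3 = 3.125 bits.

3.125 bits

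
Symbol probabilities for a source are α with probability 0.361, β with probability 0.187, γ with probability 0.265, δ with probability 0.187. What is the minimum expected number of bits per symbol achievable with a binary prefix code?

Repeatedly combine the two least-probable nodes; the expected code length is the sum of the merged weights.
merge 187/1000 + 187/1000 → 187/500
merge 53/200 + 361/1000 → 313/500
merge 187/500 + 313/500 → 1
L = 187/500 + 313/500 + 1 = 2 bits/symbol.

2 bits/symbol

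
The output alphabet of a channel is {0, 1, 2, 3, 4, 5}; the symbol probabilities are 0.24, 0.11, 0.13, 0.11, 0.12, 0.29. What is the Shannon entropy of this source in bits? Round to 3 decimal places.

2.462 bits

H = −Σ pᵢ log₂ pᵢ.
−0.24·log₂(0.24) = 0.4941
−0.11·log₂(0.11) = 0.3503
−0.13·log₂(0.13) = 0.3826
−0.11·log₂(0.11) = 0.3503
−0.12·log₂(0.12) = 0.3671
−0.29·log₂(0.29) = 0.5179
Sum ≈ 2.4623 → 2.462 bits.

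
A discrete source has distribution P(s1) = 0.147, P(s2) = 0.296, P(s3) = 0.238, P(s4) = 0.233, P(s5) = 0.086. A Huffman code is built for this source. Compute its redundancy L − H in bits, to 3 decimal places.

Entropy H = −Σ p log₂ p ≈ 2.2135 bits.
Huffman merges: 43/500+147/1000→233/1000; 233/1000+233/1000→233/500; 119/500+37/125→267/500; 233/500+267/500→1. L = 2233/1000 ≈ 2.2330.
L − H = 2.2330 − 2.2135 = 0.020 bits.

0.020 bits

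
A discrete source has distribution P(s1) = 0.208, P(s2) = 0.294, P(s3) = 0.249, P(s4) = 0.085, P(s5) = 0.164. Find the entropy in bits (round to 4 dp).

H = −Σ pᵢ log₂ pᵢ.
−0.208·log₂(0.208) = 0.4712
−0.294·log₂(0.294) = 0.5192
−0.249·log₂(0.249) = 0.4994
−0.085·log₂(0.085) = 0.3023
−0.164·log₂(0.164) = 0.4278
Sum ≈ 2.2199 → 2.2199 bits.

2.2199 bits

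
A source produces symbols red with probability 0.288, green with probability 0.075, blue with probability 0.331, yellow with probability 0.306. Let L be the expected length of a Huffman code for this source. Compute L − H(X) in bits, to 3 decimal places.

Entropy H = −Σ p log₂ p ≈ 1.8482 bits.
Huffman merges: 3/40+36/125→363/1000; 153/500+331/1000→637/1000; 363/1000+637/1000→1. L = 2 ≈ 2.0000.
L − H = 2.0000 − 1.8482 = 0.152 bits.

0.152 bits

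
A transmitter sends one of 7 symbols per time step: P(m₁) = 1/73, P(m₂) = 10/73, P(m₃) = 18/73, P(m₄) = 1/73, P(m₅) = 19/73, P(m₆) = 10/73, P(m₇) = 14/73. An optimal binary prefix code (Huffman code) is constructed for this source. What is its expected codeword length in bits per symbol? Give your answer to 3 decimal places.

2.493 bits/symbol

Repeatedly combine the two least-probable nodes; the expected code length is the sum of the merged weights.
merge 1/73 + 1/73 → 2/73
merge 2/73 + 10/73 → 12/73
merge 10/73 + 12/73 → 22/73
merge 14/73 + 18/73 → 32/73
merge 19/73 + 22/73 → 41/73
merge 32/73 + 41/73 → 1
L = 2/73 + 12/73 + 22/73 + 32/73 + 41/73 + 1 = 182/73 ≈ 2.493 bits/symbol.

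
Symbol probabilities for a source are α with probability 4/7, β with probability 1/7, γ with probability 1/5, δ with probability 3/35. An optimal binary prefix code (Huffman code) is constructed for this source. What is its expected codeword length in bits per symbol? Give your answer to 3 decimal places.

Repeatedly combine the two least-probable nodes; the expected code length is the sum of the merged weights.
merge 3/35 + 1/7 → 8/35
merge 1/5 + 8/35 → 3/7
merge 3/7 + 4/7 → 1
L = 8/35 + 3/7 + 1 = 58/35 ≈ 1.657 bits/symbol.

1.657 bits/symbol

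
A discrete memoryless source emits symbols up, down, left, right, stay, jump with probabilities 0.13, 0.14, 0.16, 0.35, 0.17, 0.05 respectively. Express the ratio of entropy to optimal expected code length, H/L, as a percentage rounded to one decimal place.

Entropy H = −Σ p log₂ p ≈ 2.3836 bits.
Huffman merges: 1/20+13/100→9/50; 7/50+4/25→3/10; 17/100+9/50→7/20; 3/10+7/20→13/20; 7/20+13/20→1. L = 62/25 ≈ 2.4800.
Efficiency = H/L = 2.3836/2.4800 = 96.1%.

96.1%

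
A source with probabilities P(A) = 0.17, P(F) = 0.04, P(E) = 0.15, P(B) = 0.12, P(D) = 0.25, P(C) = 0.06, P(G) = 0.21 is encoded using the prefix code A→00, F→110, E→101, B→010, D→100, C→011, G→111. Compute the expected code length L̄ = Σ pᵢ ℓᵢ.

L̄ = Σ pᵢ·ℓᵢ = 0.17·2 + 0.04·3 + 0.15·3 + 0.12·3 + 0.25·3 + 0.06·3 + 0.21·3 = 2.83 bits/symbol.

2.83 bits/symbol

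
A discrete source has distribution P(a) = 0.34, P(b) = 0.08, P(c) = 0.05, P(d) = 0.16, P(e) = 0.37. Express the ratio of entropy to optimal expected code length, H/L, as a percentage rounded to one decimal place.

Entropy H = −Σ p log₂ p ≈ 1.9905 bits.
Huffman merges: 1/20+2/25→13/100; 13/100+4/25→29/100; 29/100+17/50→63/100; 37/100+63/100→1. L = 41/20 ≈ 2.0500.
Efficiency = H/L = 1.9905/2.0500 = 97.1%.

97.1%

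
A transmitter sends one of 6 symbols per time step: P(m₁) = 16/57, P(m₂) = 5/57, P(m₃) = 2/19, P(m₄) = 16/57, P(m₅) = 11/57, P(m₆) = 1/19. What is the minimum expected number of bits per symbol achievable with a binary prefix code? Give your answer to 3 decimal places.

Repeatedly combine the two least-probable nodes; the expected code length is the sum of the merged weights.
merge 1/19 + 5/57 → 8/57
merge 2/19 + 8/57 → 14/57
merge 11/57 + 14/57 → 25/57
merge 16/57 + 16/57 → 32/57
merge 25/57 + 32/57 → 1
L = 8/57 + 14/57 + 25/57 + 32/57 + 1 = 136/57 ≈ 2.386 bits/symbol.

2.386 bits/symbol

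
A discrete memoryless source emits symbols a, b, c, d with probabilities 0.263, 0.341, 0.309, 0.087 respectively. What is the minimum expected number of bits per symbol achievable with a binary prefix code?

Repeatedly combine the two least-probable nodes; the expected code length is the sum of the merged weights.
merge 87/1000 + 263/1000 → 7/20
merge 309/1000 + 341/1000 → 13/20
merge 7/20 + 13/20 → 1
L = 7/20 + 13/20 + 1 = 2 bits/symbol.

2 bits/symbol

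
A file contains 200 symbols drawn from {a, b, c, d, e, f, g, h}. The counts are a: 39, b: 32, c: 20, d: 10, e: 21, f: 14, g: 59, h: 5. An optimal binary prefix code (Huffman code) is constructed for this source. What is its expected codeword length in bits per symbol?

Probabilities are the counts divided by 200.
Repeatedly combine the two least-probable nodes; the expected code length is the sum of the merged weights.
merge 1/40 + 1/20 → 3/40
merge 7/100 + 3/40 → 29/200
merge 1/10 + 21/200 → 41/200
merge 29/200 + 4/25 → 61/200
merge 39/200 + 41/200 → 2/5
merge 59/200 + 61/200 → 3/5
merge 2/5 + 3/5 → 1
L = 3/40 + 29/200 + 41/200 + 61/200 + 2/5 + 3/5 + 1 = 273/100 = 2.73 bits/symbol.

2.73 bits/symbol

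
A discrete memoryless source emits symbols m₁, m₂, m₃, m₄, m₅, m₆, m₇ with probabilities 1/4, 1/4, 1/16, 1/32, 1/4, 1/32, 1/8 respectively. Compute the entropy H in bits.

2.4375 bits

Each probability is a power of 1/2, so log₂(1/p) is an integer.
H = Σ p·log₂(1/p) = 1/4·2 + 1/4·2 + 1/16·4 + 1/32·5 + 1/4·2 + 1/32·5 + 1/8·3 = 2.4375 bits.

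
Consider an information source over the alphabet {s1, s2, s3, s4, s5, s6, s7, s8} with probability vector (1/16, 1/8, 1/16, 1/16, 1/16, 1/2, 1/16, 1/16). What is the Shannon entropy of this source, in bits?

Each probability is a power of 1/2, so log₂(1/p) is an integer.
H = Σ p·log₂(1/p) = 1/16·4 + 1/8·3 + 1/16·4 + 1/16·4 + 1/16·4 + 1/2·1 + 1/16·4 + 1/16·4 = 2.375 bits.

2.375 bits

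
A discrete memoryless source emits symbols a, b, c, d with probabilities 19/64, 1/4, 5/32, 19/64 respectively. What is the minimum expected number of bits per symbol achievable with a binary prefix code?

Repeatedly combine the two least-probable nodes; the expected code length is the sum of the merged weights.
merge 5/32 + 1/4 → 13/32
merge 19/64 + 19/64 → 19/32
merge 13/32 + 19/32 → 1
L = 13/32 + 19/32 + 1 = 2 bits/symbol.

2 bits/symbol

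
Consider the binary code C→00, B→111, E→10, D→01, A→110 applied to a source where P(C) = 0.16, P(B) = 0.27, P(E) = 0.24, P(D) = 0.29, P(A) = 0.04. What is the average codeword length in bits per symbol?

L̄ = Σ pᵢ·ℓᵢ = 0.16·2 + 0.27·3 + 0.24·2 + 0.29·2 + 0.04·3 = 2.31 bits/symbol.

2.31 bits/symbol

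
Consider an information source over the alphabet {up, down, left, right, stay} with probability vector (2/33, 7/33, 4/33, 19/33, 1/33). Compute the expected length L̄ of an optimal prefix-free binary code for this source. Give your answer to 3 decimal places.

1.727 bits/symbol

Repeatedly combine the two least-probable nodes; the expected code length is the sum of the merged weights.
merge 1/33 + 2/33 → 1/11
merge 1/11 + 4/33 → 7/33
merge 7/33 + 7/33 → 14/33
merge 14/33 + 19/33 → 1
L = 1/11 + 7/33 + 14/33 + 1 = 19/11 ≈ 1.727 bits/symbol.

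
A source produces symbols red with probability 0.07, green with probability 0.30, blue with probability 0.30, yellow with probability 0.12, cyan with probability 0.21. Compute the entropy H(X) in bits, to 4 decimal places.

H = −Σ pᵢ log₂ pᵢ.
−0.07·log₂(0.07) = 0.2686
−0.30·log₂(0.30) = 0.5211
−0.30·log₂(0.30) = 0.5211
−0.12·log₂(0.12) = 0.3671
−0.21·log₂(0.21) = 0.4728
Sum ≈ 2.1506 → 2.1506 bits.

2.1506 bits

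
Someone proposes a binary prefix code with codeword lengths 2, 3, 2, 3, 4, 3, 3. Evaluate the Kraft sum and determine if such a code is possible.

With common denominator 2^4 = 16: Σ 2^(−ℓᵢ) = 4/16 + 2/16 + 4/16 + 2/16 + 1/16 + 2/16 + 2/16 = 17/16 = 1.0625.
Kraft's inequality requires Σ ≤ 1; here Σ = 1.0625 > 1, so no such prefix code exists.

1.0625; no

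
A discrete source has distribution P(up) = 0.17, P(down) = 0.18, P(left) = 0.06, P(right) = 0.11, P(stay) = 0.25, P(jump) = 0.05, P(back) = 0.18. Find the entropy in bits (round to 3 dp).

2.635 bits

H = −Σ pᵢ log₂ pᵢ.
−0.17·log₂(0.17) = 0.4346
−0.18·log₂(0.18) = 0.4453
−0.06·log₂(0.06) = 0.2435
−0.11·log₂(0.11) = 0.3503
−0.25·log₂(0.25) = 0.5000
−0.05·log₂(0.05) = 0.2161
−0.18·log₂(0.18) = 0.4453
Sum ≈ 2.6351 → 2.635 bits.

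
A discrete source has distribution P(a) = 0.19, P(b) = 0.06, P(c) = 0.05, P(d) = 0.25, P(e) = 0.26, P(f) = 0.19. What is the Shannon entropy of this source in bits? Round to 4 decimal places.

H = −Σ pᵢ log₂ pᵢ.
−0.19·log₂(0.19) = 0.4552
−0.06·log₂(0.06) = 0.2435
−0.05·log₂(0.05) = 0.2161
−0.25·log₂(0.25) = 0.5000
−0.26·log₂(0.26) = 0.5053
−0.19·log₂(0.19) = 0.4552
Sum ≈ 2.3754 → 2.3754 bits.

2.3754 bits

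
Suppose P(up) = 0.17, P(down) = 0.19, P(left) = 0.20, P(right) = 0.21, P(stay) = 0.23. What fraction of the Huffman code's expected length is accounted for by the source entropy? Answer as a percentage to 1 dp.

98.1%

Entropy H = −Σ p log₂ p ≈ 2.3147 bits.
Huffman merges: 17/100+19/100→9/25; 1/5+21/100→41/100; 23/100+9/25→59/100; 41/100+59/100→1. L = 59/25 ≈ 2.3600.
Efficiency = H/L = 2.3147/2.3600 = 98.1%.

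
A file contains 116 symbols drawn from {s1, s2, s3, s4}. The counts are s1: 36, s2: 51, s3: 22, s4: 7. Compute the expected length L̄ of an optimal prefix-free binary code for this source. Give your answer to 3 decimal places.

1.810 bits/symbol

Probabilities are the counts divided by 116.
Repeatedly combine the two least-probable nodes; the expected code length is the sum of the merged weights.
merge 7/116 + 11/58 → 1/4
merge 1/4 + 9/29 → 65/116
merge 51/116 + 65/116 → 1
L = 1/4 + 65/116 + 1 = 105/58 ≈ 1.810 bits/symbol.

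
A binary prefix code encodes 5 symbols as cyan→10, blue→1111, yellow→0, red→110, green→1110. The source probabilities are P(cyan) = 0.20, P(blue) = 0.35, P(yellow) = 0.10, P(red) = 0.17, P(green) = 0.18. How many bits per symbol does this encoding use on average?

3.13 bits/symbol

L̄ = Σ pᵢ·ℓᵢ = 0.20·2 + 0.35·4 + 0.10·1 + 0.17·3 + 0.18·4 = 3.13 bits/symbol.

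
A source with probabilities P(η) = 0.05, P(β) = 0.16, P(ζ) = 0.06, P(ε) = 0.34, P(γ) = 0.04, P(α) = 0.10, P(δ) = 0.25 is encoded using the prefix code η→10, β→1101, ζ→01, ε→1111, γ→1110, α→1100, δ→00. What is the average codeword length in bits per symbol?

3.28 bits/symbol

L̄ = Σ pᵢ·ℓᵢ = 0.05·2 + 0.16·4 + 0.06·2 + 0.34·4 + 0.04·4 + 0.10·4 + 0.25·2 = 3.28 bits/symbol.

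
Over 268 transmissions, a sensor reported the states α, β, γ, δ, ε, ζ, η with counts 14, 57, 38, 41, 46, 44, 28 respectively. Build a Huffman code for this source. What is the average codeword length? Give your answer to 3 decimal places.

2.772 bits/symbol

Probabilities are the counts divided by 268.
Repeatedly combine the two least-probable nodes; the expected code length is the sum of the merged weights.
merge 7/134 + 7/67 → 21/134
merge 19/134 + 41/268 → 79/268
merge 21/134 + 11/67 → 43/134
merge 23/134 + 57/268 → 103/268
merge 79/268 + 43/134 → 165/268
merge 103/268 + 165/268 → 1
L = 21/134 + 79/268 + 43/134 + 103/268 + 165/268 + 1 = 743/268 ≈ 2.772 bits/symbol.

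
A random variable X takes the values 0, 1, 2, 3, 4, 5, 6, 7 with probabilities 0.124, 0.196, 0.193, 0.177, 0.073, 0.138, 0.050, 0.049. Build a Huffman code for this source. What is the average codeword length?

Repeatedly combine the two least-probable nodes; the expected code length is the sum of the merged weights.
merge 49/1000 + 1/20 → 99/1000
merge 73/1000 + 99/1000 → 43/250
merge 31/250 + 69/500 → 131/500
merge 43/250 + 177/1000 → 349/1000
merge 193/1000 + 49/250 → 389/1000
merge 131/500 + 349/1000 → 611/1000
merge 389/1000 + 611/1000 → 1
L = 99/1000 + 43/250 + 131/500 + 349/1000 + 389/1000 + 611/1000 + 1 = 1441/500 = 2.882 bits/symbol.

2.882 bits/symbol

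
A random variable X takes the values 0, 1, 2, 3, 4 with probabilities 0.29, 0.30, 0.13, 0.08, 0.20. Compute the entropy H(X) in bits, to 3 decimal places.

H = −Σ pᵢ log₂ pᵢ.
−0.29·log₂(0.29) = 0.5179
−0.30·log₂(0.30) = 0.5211
−0.13·log₂(0.13) = 0.3826
−0.08·log₂(0.08) = 0.2915
−0.20·log₂(0.20) = 0.4644
Sum ≈ 2.1775 → 2.178 bits.

2.178 bits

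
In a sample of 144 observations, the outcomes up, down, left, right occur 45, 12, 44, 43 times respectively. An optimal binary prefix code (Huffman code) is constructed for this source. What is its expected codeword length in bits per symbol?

Probabilities are the counts divided by 144.
Repeatedly combine the two least-probable nodes; the expected code length is the sum of the merged weights.
merge 1/12 + 43/144 → 55/144
merge 11/36 + 5/16 → 89/144
merge 55/144 + 89/144 → 1
L = 55/144 + 89/144 + 1 = 2 bits/symbol.

2 bits/symbol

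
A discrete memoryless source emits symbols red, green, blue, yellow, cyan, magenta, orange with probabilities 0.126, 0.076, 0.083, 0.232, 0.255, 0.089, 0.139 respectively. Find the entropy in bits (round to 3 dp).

2.655 bits

H = −Σ pᵢ log₂ pᵢ.
−0.126·log₂(0.126) = 0.3766
−0.076·log₂(0.076) = 0.2826
−0.083·log₂(0.083) = 0.2980
−0.232·log₂(0.232) = 0.4890
−0.255·log₂(0.255) = 0.5027
−0.089·log₂(0.089) = 0.3106
−0.139·log₂(0.139) = 0.3957
Sum ≈ 2.6552 → 2.655 bits.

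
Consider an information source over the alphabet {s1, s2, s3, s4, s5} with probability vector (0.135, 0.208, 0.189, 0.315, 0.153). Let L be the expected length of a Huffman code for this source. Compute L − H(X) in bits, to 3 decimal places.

Entropy H = −Σ p log₂ p ≈ 2.2548 bits.
Huffman merges: 27/200+153/1000→36/125; 189/1000+26/125→397/1000; 36/125+63/200→603/1000; 397/1000+603/1000→1. L = 286/125 ≈ 2.2880.
L − H = 2.2880 − 2.2548 = 0.033 bits.

0.033 bits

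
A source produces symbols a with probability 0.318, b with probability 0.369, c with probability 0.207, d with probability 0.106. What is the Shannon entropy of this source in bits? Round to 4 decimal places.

H = −Σ pᵢ log₂ pᵢ.
−0.318·log₂(0.318) = 0.5256
−0.369·log₂(0.369) = 0.5307
−0.207·log₂(0.207) = 0.4704
−0.106·log₂(0.106) = 0.3432
Sum ≈ 1.8699 → 1.8699 bits.

1.8699 bits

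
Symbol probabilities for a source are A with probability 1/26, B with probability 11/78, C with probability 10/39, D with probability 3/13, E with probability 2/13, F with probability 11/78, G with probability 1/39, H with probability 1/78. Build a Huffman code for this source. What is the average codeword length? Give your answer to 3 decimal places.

Repeatedly combine the two least-probable nodes; the expected code length is the sum of the merged weights.
merge 1/78 + 1/39 → 1/26
merge 1/26 + 1/26 → 1/13
merge 1/13 + 11/78 → 17/78
merge 11/78 + 2/13 → 23/78
merge 17/78 + 3/13 → 35/78
merge 10/39 + 23/78 → 43/78
merge 35/78 + 43/78 → 1
L = 1/26 + 1/13 + 17/78 + 23/78 + 35/78 + 43/78 + 1 = 205/78 ≈ 2.628 bits/symbol.

2.628 bits/symbol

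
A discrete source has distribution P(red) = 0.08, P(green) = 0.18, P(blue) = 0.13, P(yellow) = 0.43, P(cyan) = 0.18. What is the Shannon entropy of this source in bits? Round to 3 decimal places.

2.088 bits

H = −Σ pᵢ log₂ pᵢ.
−0.08·log₂(0.08) = 0.2915
−0.18·log₂(0.18) = 0.4453
−0.13·log₂(0.13) = 0.3826
−0.43·log₂(0.43) = 0.5236
−0.18·log₂(0.18) = 0.4453
Sum ≈ 2.0883 → 2.088 bits.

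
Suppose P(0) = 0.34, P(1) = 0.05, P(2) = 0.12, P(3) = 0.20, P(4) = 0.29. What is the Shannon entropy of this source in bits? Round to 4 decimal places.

2.0946 bits

H = −Σ pᵢ log₂ pᵢ.
−0.34·log₂(0.34) = 0.5292
−0.05·log₂(0.05) = 0.2161
−0.12·log₂(0.12) = 0.3671
−0.20·log₂(0.20) = 0.4644
−0.29·log₂(0.29) = 0.5179
Sum ≈ 2.0946 → 2.0946 bits.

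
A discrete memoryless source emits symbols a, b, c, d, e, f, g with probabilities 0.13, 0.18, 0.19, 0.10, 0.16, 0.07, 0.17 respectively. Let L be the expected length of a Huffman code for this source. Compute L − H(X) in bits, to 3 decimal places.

Entropy H = −Σ p log₂ p ≈ 2.7415 bits.
Huffman merges: 7/100+1/10→17/100; 13/100+4/25→29/100; 17/100+17/100→17/50; 9/50+19/100→37/100; 29/100+17/50→63/100; 37/100+63/100→1. L = 14/5 ≈ 2.8000.
L − H = 2.8000 − 2.7415 = 0.058 bits.

0.058 bits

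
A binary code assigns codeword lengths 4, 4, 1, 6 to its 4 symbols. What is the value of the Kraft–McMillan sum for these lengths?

With common denominator 2^6 = 64: Σ 2^(−ℓᵢ) = 4/64 + 4/64 + 32/64 + 1/64 = 41/64 = 0.640625.

0.640625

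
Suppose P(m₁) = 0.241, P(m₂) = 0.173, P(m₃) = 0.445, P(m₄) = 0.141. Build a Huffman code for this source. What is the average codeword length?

1.869 bits/symbol

Repeatedly combine the two least-probable nodes; the expected code length is the sum of the merged weights.
merge 141/1000 + 173/1000 → 157/500
merge 241/1000 + 157/500 → 111/200
merge 89/200 + 111/200 → 1
L = 157/500 + 111/200 + 1 = 1869/1000 = 1.869 bits/symbol.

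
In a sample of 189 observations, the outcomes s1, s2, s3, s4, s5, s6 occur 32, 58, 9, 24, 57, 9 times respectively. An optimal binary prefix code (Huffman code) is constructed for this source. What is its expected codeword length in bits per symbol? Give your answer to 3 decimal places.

Probabilities are the counts divided by 189.
Repeatedly combine the two least-probable nodes; the expected code length is the sum of the merged weights.
merge 1/21 + 1/21 → 2/21
merge 2/21 + 8/63 → 2/9
merge 32/189 + 2/9 → 74/189
merge 19/63 + 58/189 → 115/189
merge 74/189 + 115/189 → 1
L = 2/21 + 2/9 + 74/189 + 115/189 + 1 = 146/63 ≈ 2.317 bits/symbol.

2.317 bits/symbol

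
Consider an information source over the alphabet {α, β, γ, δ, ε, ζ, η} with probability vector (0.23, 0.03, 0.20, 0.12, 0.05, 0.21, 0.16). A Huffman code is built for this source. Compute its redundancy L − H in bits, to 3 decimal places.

Entropy H = −Σ p log₂ p ≈ 2.5828 bits.
Huffman merges: 3/100+1/20→2/25; 2/25+3/25→1/5; 4/25+1/5→9/25; 1/5+21/100→41/100; 23/100+9/25→59/100; 41/100+59/100→1. L = 66/25 ≈ 2.6400.
L − H = 2.6400 − 2.5828 = 0.057 bits.

0.057 bits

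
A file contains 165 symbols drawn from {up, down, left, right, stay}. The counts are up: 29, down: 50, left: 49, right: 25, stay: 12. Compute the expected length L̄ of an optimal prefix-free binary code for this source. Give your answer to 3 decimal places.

2.224 bits/symbol

Probabilities are the counts divided by 165.
Repeatedly combine the two least-probable nodes; the expected code length is the sum of the merged weights.
merge 4/55 + 5/33 → 37/165
merge 29/165 + 37/165 → 2/5
merge 49/165 + 10/33 → 3/5
merge 2/5 + 3/5 → 1
L = 37/165 + 2/5 + 3/5 + 1 = 367/165 ≈ 2.224 bits/symbol.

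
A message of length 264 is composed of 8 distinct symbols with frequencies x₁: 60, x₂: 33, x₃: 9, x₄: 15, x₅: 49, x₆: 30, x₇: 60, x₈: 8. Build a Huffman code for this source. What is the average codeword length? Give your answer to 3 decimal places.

2.731 bits/symbol

Probabilities are the counts divided by 264.
Repeatedly combine the two least-probable nodes; the expected code length is the sum of the merged weights.
merge 1/33 + 3/88 → 17/264
merge 5/88 + 17/264 → 4/33
merge 5/44 + 4/33 → 31/132
merge 1/8 + 49/264 → 41/132
merge 5/22 + 5/22 → 5/11
merge 31/132 + 41/132 → 6/11
merge 5/11 + 6/11 → 1
L = 17/264 + 4/33 + 31/132 + 41/132 + 5/11 + 6/11 + 1 = 721/264 ≈ 2.731 bits/symbol.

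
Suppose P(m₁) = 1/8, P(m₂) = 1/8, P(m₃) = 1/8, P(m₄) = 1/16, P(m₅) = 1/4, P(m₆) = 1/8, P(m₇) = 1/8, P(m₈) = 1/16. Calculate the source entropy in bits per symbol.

2.875 bits

Each probability is a power of 1/2, so log₂(1/p) is an integer.
H = Σ p·log₂(1/p) = 1/8·3 + 1/8·3 + 1/8·3 + 1/16·4 + 1/4·2 + 1/8·3 + 1/8·3 + 1/16·4 = 2.875 bits.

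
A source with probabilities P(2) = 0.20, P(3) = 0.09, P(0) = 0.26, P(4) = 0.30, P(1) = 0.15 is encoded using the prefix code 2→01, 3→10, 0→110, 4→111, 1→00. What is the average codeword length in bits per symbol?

L̄ = Σ pᵢ·ℓᵢ = 0.20·2 + 0.09·2 + 0.26·3 + 0.30·3 + 0.15·2 = 2.56 bits/symbol.

2.56 bits/symbol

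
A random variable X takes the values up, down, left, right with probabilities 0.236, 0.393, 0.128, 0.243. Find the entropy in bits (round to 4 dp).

H = −Σ pᵢ log₂ pᵢ.
−0.236·log₂(0.236) = 0.4916
−0.393·log₂(0.393) = 0.5295
−0.128·log₂(0.128) = 0.3796
−0.243·log₂(0.243) = 0.4960
Sum ≈ 1.8967 → 1.8967 bits.

1.8967 bits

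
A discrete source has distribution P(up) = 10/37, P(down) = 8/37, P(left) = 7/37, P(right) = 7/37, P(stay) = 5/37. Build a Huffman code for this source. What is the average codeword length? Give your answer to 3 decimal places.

2.324 bits/symbol

Repeatedly combine the two least-probable nodes; the expected code length is the sum of the merged weights.
merge 5/37 + 7/37 → 12/37
merge 7/37 + 8/37 → 15/37
merge 10/37 + 12/37 → 22/37
merge 15/37 + 22/37 → 1
L = 12/37 + 15/37 + 22/37 + 1 = 86/37 ≈ 2.324 bits/symbol.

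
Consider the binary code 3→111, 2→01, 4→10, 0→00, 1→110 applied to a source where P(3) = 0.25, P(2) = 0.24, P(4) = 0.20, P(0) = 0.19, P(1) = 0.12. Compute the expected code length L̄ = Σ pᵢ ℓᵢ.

L̄ = Σ pᵢ·ℓᵢ = 0.25·3 + 0.24·2 + 0.20·2 + 0.19·2 + 0.12·3 = 2.37 bits/symbol.

2.37 bits/symbol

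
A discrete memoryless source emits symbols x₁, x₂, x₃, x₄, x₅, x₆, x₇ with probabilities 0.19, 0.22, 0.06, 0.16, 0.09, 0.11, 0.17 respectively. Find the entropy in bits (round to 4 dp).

2.6999 bits

H = −Σ pᵢ log₂ pᵢ.
−0.19·log₂(0.19) = 0.4552
−0.22·log₂(0.22) = 0.4806
−0.06·log₂(0.06) = 0.2435
−0.16·log₂(0.16) = 0.4230
−0.09·log₂(0.09) = 0.3127
−0.11·log₂(0.11) = 0.3503
−0.17·log₂(0.17) = 0.4346
Sum ≈ 2.6999 → 2.6999 bits.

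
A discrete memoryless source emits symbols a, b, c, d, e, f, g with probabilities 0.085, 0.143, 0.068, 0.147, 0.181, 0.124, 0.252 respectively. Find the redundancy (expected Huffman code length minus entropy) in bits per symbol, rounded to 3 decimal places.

Entropy H = −Σ p log₂ p ≈ 2.6948 bits.
Huffman merges: 17/250+17/200→153/1000; 31/250+143/1000→267/1000; 147/1000+153/1000→3/10; 181/1000+63/250→433/1000; 267/1000+3/10→567/1000; 433/1000+567/1000→1. L = 68/25 ≈ 2.7200.
L − H = 2.7200 − 2.6948 = 0.025 bits.

0.025 bits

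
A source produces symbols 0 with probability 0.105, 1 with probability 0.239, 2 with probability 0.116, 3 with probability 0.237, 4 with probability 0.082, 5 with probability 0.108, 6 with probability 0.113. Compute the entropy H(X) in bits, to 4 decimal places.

2.6858 bits

H = −Σ pᵢ log₂ pᵢ.
−0.105·log₂(0.105) = 0.3414
−0.239·log₂(0.239) = 0.4935
−0.116·log₂(0.116) = 0.3605
−0.237·log₂(0.237) = 0.4923
−0.082·log₂(0.082) = 0.2959
−0.108·log₂(0.108) = 0.3468
−0.113·log₂(0.113) = 0.3555
Sum ≈ 2.6858 → 2.6858 bits.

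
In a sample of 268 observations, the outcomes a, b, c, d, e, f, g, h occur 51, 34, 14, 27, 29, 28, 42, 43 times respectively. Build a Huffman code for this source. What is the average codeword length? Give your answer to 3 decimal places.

2.963 bits/symbol

Probabilities are the counts divided by 268.
Repeatedly combine the two least-probable nodes; the expected code length is the sum of the merged weights.
merge 7/134 + 27/268 → 41/268
merge 7/67 + 29/268 → 57/268
merge 17/134 + 41/268 → 75/268
merge 21/134 + 43/268 → 85/268
merge 51/268 + 57/268 → 27/67
merge 75/268 + 85/268 → 40/67
merge 27/67 + 40/67 → 1
L = 41/268 + 57/268 + 75/268 + 85/268 + 27/67 + 40/67 + 1 = 397/134 ≈ 2.963 bits/symbol.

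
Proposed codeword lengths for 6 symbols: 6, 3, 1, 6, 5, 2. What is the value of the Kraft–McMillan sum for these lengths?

0.9375

With common denominator 2^6 = 64: Σ 2^(−ℓᵢ) = 1/64 + 8/64 + 32/64 + 1/64 + 2/64 + 16/64 = 60/64 = 0.9375.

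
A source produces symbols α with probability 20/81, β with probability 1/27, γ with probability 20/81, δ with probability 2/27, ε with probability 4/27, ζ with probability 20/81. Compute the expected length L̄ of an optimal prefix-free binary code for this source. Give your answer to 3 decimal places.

2.370 bits/symbol

Repeatedly combine the two least-probable nodes; the expected code length is the sum of the merged weights.
merge 1/27 + 2/27 → 1/9
merge 1/9 + 4/27 → 7/27
merge 20/81 + 20/81 → 40/81
merge 20/81 + 7/27 → 41/81
merge 40/81 + 41/81 → 1
L = 1/9 + 7/27 + 40/81 + 41/81 + 1 = 64/27 ≈ 2.370 bits/symbol.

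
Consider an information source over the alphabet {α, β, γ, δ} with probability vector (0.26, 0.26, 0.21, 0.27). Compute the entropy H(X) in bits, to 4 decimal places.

1.9934 bits

H = −Σ pᵢ log₂ pᵢ.
−0.26·log₂(0.26) = 0.5053
−0.26·log₂(0.26) = 0.5053
−0.21·log₂(0.21) = 0.4728
−0.27·log₂(0.27) = 0.5100
Sum ≈ 1.9934 → 1.9934 bits.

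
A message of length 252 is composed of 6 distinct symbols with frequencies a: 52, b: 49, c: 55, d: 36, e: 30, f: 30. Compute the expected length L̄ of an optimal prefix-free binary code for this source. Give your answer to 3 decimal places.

Probabilities are the counts divided by 252.
Repeatedly combine the two least-probable nodes; the expected code length is the sum of the merged weights.
merge 5/42 + 5/42 → 5/21
merge 1/7 + 7/36 → 85/252
merge 13/63 + 55/252 → 107/252
merge 5/21 + 85/252 → 145/252
merge 107/252 + 145/252 → 1
L = 5/21 + 85/252 + 107/252 + 145/252 + 1 = 649/252 ≈ 2.575 bits/symbol.

2.575 bits/symbol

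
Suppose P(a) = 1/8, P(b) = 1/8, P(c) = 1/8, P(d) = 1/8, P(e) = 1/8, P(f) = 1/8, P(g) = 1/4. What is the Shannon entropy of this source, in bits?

2.75 bits

Each probability is a power of 1/2, so log₂(1/p) is an integer.
H = Σ p·log₂(1/p) = 1/8·3 + 1/8·3 + 1/8·3 + 1/8·3 + 1/8·3 + 1/8·3 + 1/4·2 = 2.75 bits.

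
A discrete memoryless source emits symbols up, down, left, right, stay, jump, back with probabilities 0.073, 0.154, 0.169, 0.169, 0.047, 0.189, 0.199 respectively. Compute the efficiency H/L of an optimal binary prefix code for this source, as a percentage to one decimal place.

Entropy H = −Σ p log₂ p ≈ 2.6833 bits.
Huffman merges: 47/1000+73/1000→3/25; 3/25+77/500→137/500; 169/1000+169/1000→169/500; 189/1000+199/1000→97/250; 137/500+169/500→153/250; 97/250+153/250→1. L = 683/250 ≈ 2.7320.
Efficiency = H/L = 2.6833/2.7320 = 98.2%.

98.2%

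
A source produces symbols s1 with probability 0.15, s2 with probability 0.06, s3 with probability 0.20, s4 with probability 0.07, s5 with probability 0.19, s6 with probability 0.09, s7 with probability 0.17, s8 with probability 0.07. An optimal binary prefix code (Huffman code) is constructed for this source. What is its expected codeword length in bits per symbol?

Repeatedly combine the two least-probable nodes; the expected code length is the sum of the merged weights.
merge 3/50 + 7/100 → 13/100
merge 7/100 + 9/100 → 4/25
merge 13/100 + 3/20 → 7/25
merge 4/25 + 17/100 → 33/100
merge 19/100 + 1/5 → 39/100
merge 7/25 + 33/100 → 61/100
merge 39/100 + 61/100 → 1
L = 13/100 + 4/25 + 7/25 + 33/100 + 39/100 + 61/100 + 1 = 29/10 = 2.9 bits/symbol.

2.9 bits/symbol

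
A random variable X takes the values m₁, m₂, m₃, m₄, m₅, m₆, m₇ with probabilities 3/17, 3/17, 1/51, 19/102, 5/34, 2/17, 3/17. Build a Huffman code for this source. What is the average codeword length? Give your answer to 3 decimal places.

Repeatedly combine the two least-probable nodes; the expected code length is the sum of the merged weights.
merge 1/51 + 2/17 → 7/51
merge 7/51 + 5/34 → 29/102
merge 3/17 + 3/17 → 6/17
merge 3/17 + 19/102 → 37/102
merge 29/102 + 6/17 → 65/102
merge 37/102 + 65/102 → 1
L = 7/51 + 29/102 + 6/17 + 37/102 + 65/102 + 1 = 283/102 ≈ 2.775 bits/symbol.

2.775 bits/symbol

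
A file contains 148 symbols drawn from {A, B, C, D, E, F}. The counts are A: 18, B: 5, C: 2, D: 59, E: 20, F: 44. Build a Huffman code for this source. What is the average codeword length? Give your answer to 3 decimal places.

2.122 bits/symbol

Probabilities are the counts divided by 148.
Repeatedly combine the two least-probable nodes; the expected code length is the sum of the merged weights.
merge 1/74 + 5/148 → 7/148
merge 7/148 + 9/74 → 25/148
merge 5/37 + 25/148 → 45/148
merge 11/37 + 45/148 → 89/148
merge 59/148 + 89/148 → 1
L = 7/148 + 25/148 + 45/148 + 89/148 + 1 = 157/74 ≈ 2.122 bits/symbol.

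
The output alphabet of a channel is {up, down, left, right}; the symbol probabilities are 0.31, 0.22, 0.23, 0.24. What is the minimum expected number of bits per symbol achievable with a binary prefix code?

2 bits/symbol

Repeatedly combine the two least-probable nodes; the expected code length is the sum of the merged weights.
merge 11/50 + 23/100 → 9/20
merge 6/25 + 31/100 → 11/20
merge 9/20 + 11/20 → 1
L = 9/20 + 11/20 + 1 = 2 bits/symbol.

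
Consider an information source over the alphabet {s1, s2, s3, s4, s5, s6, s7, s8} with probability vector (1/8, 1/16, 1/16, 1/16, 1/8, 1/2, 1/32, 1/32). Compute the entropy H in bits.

2.3125 bits

Each probability is a power of 1/2, so log₂(1/p) is an integer.
H = Σ p·log₂(1/p) = 1/8·3 + 1/16·4 + 1/16·4 + 1/16·4 + 1/8·3 + 1/2·1 + 1/32·5 + 1/32·5 = 2.3125 bits.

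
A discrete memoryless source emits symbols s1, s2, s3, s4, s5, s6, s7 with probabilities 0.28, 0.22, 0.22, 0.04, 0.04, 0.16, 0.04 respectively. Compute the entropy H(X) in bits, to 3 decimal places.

2.456 bits

H = −Σ pᵢ log₂ pᵢ.
−0.28·log₂(0.28) = 0.5142
−0.22·log₂(0.22) = 0.4806
−0.22·log₂(0.22) = 0.4806
−0.04·log₂(0.04) = 0.1858
−0.04·log₂(0.04) = 0.1858
−0.16·log₂(0.16) = 0.4230
−0.04·log₂(0.04) = 0.1858
Sum ≈ 2.4556 → 2.456 bits.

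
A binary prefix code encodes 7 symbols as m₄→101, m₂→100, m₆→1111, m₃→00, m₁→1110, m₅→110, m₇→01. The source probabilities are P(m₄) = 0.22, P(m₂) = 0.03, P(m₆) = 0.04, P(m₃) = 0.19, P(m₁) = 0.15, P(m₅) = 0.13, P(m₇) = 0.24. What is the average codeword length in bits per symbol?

L̄ = Σ pᵢ·ℓᵢ = 0.22·3 + 0.03·3 + 0.04·4 + 0.19·2 + 0.15·4 + 0.13·3 + 0.24·2 = 2.76 bits/symbol.

2.76 bits/symbol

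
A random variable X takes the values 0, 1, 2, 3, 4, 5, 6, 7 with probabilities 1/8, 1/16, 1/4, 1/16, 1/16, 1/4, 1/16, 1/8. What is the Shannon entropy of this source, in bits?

Each probability is a power of 1/2, so log₂(1/p) is an integer.
H = Σ p·log₂(1/p) = 1/8·3 + 1/16·4 + 1/4·2 + 1/16·4 + 1/16·4 + 1/4·2 + 1/16·4 + 1/8·3 = 2.75 bits.

2.75 bits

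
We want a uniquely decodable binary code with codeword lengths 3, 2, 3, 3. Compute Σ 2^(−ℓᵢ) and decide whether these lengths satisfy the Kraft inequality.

0.625; yes

With common denominator 2^3 = 8: Σ 2^(−ℓᵢ) = 1/8 + 2/8 + 1/8 + 1/8 = 5/8 = 0.625.
Kraft's inequality requires Σ ≤ 1; here Σ = 0.625 ≤ 1, so such a prefix code exists.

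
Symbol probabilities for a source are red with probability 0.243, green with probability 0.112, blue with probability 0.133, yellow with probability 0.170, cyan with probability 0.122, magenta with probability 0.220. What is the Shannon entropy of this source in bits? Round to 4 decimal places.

2.5222 bits

H = −Σ pᵢ log₂ pᵢ.
−0.243·log₂(0.243) = 0.4960
−0.112·log₂(0.112) = 0.3537
−0.133·log₂(0.133) = 0.3871
−0.170·log₂(0.170) = 0.4346
−0.122·log₂(0.122) = 0.3703
−0.220·log₂(0.220) = 0.4806
Sum ≈ 2.5222 → 2.5222 bits.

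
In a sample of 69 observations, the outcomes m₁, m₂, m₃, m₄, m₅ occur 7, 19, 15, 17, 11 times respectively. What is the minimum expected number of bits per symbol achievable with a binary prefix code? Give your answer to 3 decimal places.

2.261 bits/symbol

Probabilities are the counts divided by 69.
Repeatedly combine the two least-probable nodes; the expected code length is the sum of the merged weights.
merge 7/69 + 11/69 → 6/23
merge 5/23 + 17/69 → 32/69
merge 6/23 + 19/69 → 37/69
merge 32/69 + 37/69 → 1
L = 6/23 + 32/69 + 37/69 + 1 = 52/23 ≈ 2.261 bits/symbol.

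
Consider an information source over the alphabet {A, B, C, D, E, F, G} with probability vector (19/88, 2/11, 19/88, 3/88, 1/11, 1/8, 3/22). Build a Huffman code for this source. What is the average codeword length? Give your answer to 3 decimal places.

2.693 bits/symbol

Repeatedly combine the two least-probable nodes; the expected code length is the sum of the merged weights.
merge 3/88 + 1/11 → 1/8
merge 1/8 + 1/8 → 1/4
merge 3/22 + 2/11 → 7/22
merge 19/88 + 19/88 → 19/44
merge 1/4 + 7/22 → 25/44
merge 19/44 + 25/44 → 1
L = 1/8 + 1/4 + 7/22 + 19/44 + 25/44 + 1 = 237/88 ≈ 2.693 bits/symbol.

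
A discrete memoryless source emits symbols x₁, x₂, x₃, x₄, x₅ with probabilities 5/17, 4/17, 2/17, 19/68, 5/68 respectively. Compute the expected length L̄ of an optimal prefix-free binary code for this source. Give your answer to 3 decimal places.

2.191 bits/symbol

Repeatedly combine the two least-probable nodes; the expected code length is the sum of the merged weights.
merge 5/68 + 2/17 → 13/68
merge 13/68 + 4/17 → 29/68
merge 19/68 + 5/17 → 39/68
merge 29/68 + 39/68 → 1
L = 13/68 + 29/68 + 39/68 + 1 = 149/68 ≈ 2.191 bits/symbol.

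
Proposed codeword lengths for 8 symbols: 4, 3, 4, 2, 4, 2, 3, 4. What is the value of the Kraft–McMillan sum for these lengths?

1

With common denominator 2^4 = 16: Σ 2^(−ℓᵢ) = 1/16 + 2/16 + 1/16 + 4/16 + 1/16 + 4/16 + 2/16 + 1/16 = 16/16 = 1.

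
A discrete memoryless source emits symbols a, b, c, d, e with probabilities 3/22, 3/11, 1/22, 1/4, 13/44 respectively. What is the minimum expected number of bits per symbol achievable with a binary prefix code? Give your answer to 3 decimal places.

2.182 bits/symbol

Repeatedly combine the two least-probable nodes; the expected code length is the sum of the merged weights.
merge 1/22 + 3/22 → 2/11
merge 2/11 + 1/4 → 19/44
merge 3/11 + 13/44 → 25/44
merge 19/44 + 25/44 → 1
L = 2/11 + 19/44 + 25/44 + 1 = 24/11 ≈ 2.182 bits/symbol.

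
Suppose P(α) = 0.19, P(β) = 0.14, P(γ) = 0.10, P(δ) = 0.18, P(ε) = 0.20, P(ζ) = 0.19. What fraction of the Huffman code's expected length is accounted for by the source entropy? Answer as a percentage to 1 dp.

97.7%

Entropy H = −Σ p log₂ p ≈ 2.5494 bits.
Huffman merges: 1/10+7/50→6/25; 9/50+19/100→37/100; 19/100+1/5→39/100; 6/25+37/100→61/100; 39/100+61/100→1. L = 261/100 ≈ 2.6100.
Efficiency = H/L = 2.5494/2.6100 = 97.7%.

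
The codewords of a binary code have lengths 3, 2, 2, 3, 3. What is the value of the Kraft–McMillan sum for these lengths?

0.875

With common denominator 2^3 = 8: Σ 2^(−ℓᵢ) = 1/8 + 2/8 + 2/8 + 1/8 + 1/8 = 7/8 = 0.875.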